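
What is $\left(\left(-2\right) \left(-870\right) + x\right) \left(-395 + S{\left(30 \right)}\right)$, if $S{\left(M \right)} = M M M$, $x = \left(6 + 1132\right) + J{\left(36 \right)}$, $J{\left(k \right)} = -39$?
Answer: $75531595$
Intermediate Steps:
$x = 1099$ ($x = \left(6 + 1132\right) - 39 = 1138 - 39 = 1099$)
$S{\left(M \right)} = M^{3}$ ($S{\left(M \right)} = M^{2} M = M^{3}$)
$\left(\left(-2\right) \left(-870\right) + x\right) \left(-395 + S{\left(30 \right)}\right) = \left(\left(-2\right) \left(-870\right) + 1099\right) \left(-395 + 30^{3}\right) = \left(1740 + 1099\right) \left(-395 + 27000\right) = 2839 \cdot 26605 = 75531595$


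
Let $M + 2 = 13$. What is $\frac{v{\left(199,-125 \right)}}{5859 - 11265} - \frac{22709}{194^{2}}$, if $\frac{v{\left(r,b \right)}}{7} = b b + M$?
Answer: $- \frac{707016721}{33910036} \approx -20.85$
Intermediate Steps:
$M = 11$ ($M = -2 + 13 = 11$)
$v{\left(r,b \right)} = 77 + 7 b^{2}$ ($v{\left(r,b \right)} = 7 \left(b b + 11\right) = 7 \left(b^{2} + 11\right) = 7 \left(11 + b^{2}\right) = 77 + 7 b^{2}$)
$\frac{v{\left(199,-125 \right)}}{5859 - 11265} - \frac{22709}{194^{2}} = \frac{77 + 7 \left(-125\right)^{2}}{5859 - 11265} - \frac{22709}{194^{2}} = \frac{77 + 7 \cdot 15625}{-5406} - \frac{22709}{37636} = \left(77 + 109375\right) \left(- \frac{1}{5406}\right) - \frac{22709}{37636} = 109452 \left(- \frac{1}{5406}\right) - \frac{22709}{37636} = - \frac{18242}{901} - \frac{22709}{37636} = - \frac{707016721}{33910036}$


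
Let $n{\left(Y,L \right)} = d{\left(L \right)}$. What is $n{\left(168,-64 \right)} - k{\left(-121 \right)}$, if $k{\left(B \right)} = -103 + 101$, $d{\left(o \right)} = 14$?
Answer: $16$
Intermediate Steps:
$k{\left(B \right)} = -2$
$n{\left(Y,L \right)} = 14$
$n{\left(168,-64 \right)} - k{\left(-121 \right)} = 14 - -2 = 14 + 2 = 16$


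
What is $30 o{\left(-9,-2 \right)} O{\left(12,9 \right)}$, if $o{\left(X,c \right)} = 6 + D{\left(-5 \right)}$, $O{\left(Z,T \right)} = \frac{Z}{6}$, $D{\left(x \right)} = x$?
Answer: $60$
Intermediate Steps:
$O{\left(Z,T \right)} = \frac{Z}{6}$ ($O{\left(Z,T \right)} = Z \frac{1}{6} = \frac{Z}{6}$)
$o{\left(X,c \right)} = 1$ ($o{\left(X,c \right)} = 6 - 5 = 1$)
$30 o{\left(-9,-2 \right)} O{\left(12,9 \right)} = 30 \cdot 1 \cdot \frac{1}{6} \cdot 12 = 30 \cdot 2 = 60$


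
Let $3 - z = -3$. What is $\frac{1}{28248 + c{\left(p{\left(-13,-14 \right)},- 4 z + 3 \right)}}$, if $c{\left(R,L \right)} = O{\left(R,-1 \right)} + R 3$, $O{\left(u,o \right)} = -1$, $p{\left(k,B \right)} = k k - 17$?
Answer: $\frac{1}{28703} \approx 3.484 \cdot 10^{-5}$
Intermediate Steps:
$z = 6$ ($z = 3 - -3 = 3 + 3 = 6$)
$p{\left(k,B \right)} = -17 + k^{2}$ ($p{\left(k,B \right)} = k^{2} - 17 = -17 + k^{2}$)
$c{\left(R,L \right)} = -1 + 3 R$ ($c{\left(R,L \right)} = -1 + R 3 = -1 + 3 R$)
$\frac{1}{28248 + c{\left(p{\left(-13,-14 \right)},- 4 z + 3 \right)}} = \frac{1}{28248 - \left(1 - 3 \left(-17 + \left(-13\right)^{2}\right)\right)} = \frac{1}{28248 - \left(1 - 3 \left(-17 + 169\right)\right)} = \frac{1}{28248 + \left(-1 + 3 \cdot 152\right)} = \frac{1}{28248 + \left(-1 + 456\right)} = \frac{1}{28248 + 455} = \frac{1}{28703}$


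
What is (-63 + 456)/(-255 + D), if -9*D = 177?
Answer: -1179/824 ≈ -1.4308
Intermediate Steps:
D = -59/3 (D = -1/9*177 = -59/3 ≈ -19.667)
(-63 + 456)/(-255 + D) = (-63 + 456)/(-255 - 59/3) = 393/(-824/3) = 393*(-3/824) = -1179/824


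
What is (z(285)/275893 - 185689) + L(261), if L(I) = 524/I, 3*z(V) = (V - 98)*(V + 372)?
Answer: -786526577096/4235769 ≈ -1.8569e+5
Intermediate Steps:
z(V) = (-98 + V)*(372 + V)/3 (z(V) = ((V - 98)*(V + 372))/3 = ((-98 + V)*(372 + V))/3 = (-98 + V)*(372 + V)/3)
(z(285)/275893 - 185689) + L(261) = ((-12152 + (⅓)*285² + (274/3)*285)/275893 - 185689) + 524/261 = ((-12152 + (⅓)*81225 + 26030)*(1/275893) - 185689) + 524*(1/261) = ((-12152 + 27075 + 26030)*(1/275893) - 185689) + 524/261 = (40953*(1/275893) - 185689) + 524/261 = (2409/16229 - 185689) + 524/261 = -3013544372/16229 + 524/261 = -786526577096/4235769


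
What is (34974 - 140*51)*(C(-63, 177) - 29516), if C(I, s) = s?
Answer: -816621726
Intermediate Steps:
(34974 - 140*51)*(C(-63, 177) - 29516) = (34974 - 140*51)*(177 - 29516) = (34974 - 7140)*(-29339) = 27834*(-29339) = -816621726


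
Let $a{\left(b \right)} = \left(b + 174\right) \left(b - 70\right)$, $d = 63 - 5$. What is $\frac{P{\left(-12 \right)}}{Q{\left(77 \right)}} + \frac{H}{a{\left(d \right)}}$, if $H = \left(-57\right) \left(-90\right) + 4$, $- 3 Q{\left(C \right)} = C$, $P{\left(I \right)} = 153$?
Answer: $- \frac{836587}{107184} \approx -7.8051$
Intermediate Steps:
$d = 58$
$Q{\left(C \right)} = - \frac{C}{3}$
$a{\left(b \right)} = \left(-70 + b\right) \left(174 + b\right)$ ($a{\left(b \right)} = \left(174 + b\right) \left(-70 + b\right) = \left(-70 + b\right) \left(174 + b\right)$)
$H = 5134$ ($H = 5130 + 4 = 5134$)
$\frac{P{\left(-12 \right)}}{Q{\left(77 \right)}} + \frac{H}{a{\left(d \right)}} = \frac{153}{\left(- \frac{1}{3}\right) 77} + \frac{5134}{-12180 + 58^{2} + 104 \cdot 58} = \frac{153}{- \frac{77}{3}} + \frac{5134}{-12180 + 3364 + 6032} = 153 \left(- \frac{3}{77}\right) + \frac{5134}{-2784} = - \frac{459}{77} + 5134 \left(- \frac{1}{2784}\right) = - \frac{459}{77} - \frac{2567}{1392} = - \frac{836587}{107184}$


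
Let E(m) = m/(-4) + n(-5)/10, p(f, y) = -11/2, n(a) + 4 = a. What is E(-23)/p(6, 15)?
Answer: -97/110 ≈ -0.88182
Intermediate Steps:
n(a) = -4 + a
p(f, y) = -11/2 (p(f, y) = -11*½ = -11/2)
E(m) = -9/10 - m/4 (E(m) = m/(-4) + (-4 - 5)/10 = m*(-¼) - 9*⅒ = -m/4 - 9/10 = -9/10 - m/4)
E(-23)/p(6, 15) = (-9/10 - ¼*(-23))/(-11/2) = (-9/10 + 23/4)*(-2/11) = (97/20)*(-2/11) = -97/110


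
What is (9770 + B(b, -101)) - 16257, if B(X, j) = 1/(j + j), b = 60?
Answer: -1310375/202 ≈ -6487.0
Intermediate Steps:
B(X, j) = 1/(2*j)
(9770 + B(b, -101)) - 16257 = (9770 + (½)/(-101)) - 16257 = (9770 + (½)*(-1/101)) - 16257 = (9770 - 1/202) - 16257 = 1973539/202 - 16257 = -1310375/202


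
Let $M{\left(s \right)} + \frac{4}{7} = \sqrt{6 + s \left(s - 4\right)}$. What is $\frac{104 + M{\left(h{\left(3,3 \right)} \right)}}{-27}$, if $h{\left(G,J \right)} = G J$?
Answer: $- \frac{724}{189} - \frac{\sqrt{51}}{27} \approx -4.0952$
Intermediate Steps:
$M{\left(s \right)} = - \frac{4}{7} + \sqrt{6 + s \left(-4 + s\right)}$ ($M{\left(s \right)} = - \frac{4}{7} + \sqrt{6 + s \left(s - 4\right)} = - \frac{4}{7} + \sqrt{6 + s \left(-4 + s\right)}$)
$\frac{104 + M{\left(h{\left(3,3 \right)} \right)}}{-27} = \frac{104 - \left(\frac{4}{7} - \sqrt{6 + \left(3 \cdot 3\right)^{2} - 4 \cdot 3 \cdot 3}\right)}{-27} = - \frac{104 - \left(\frac{4}{7} - \sqrt{6 + 9^{2} - 36}\right)}{27} = - \frac{104 - \left(\frac{4}{7} - \sqrt{6 + 81 - 36}\right)}{27} = - \frac{104 - \left(\frac{4}{7} - \sqrt{51}\right)}{27} = - \frac{\frac{724}{7} + \sqrt{51}}{27} = - \frac{724}{189} - \frac{\sqrt{51}}{27}$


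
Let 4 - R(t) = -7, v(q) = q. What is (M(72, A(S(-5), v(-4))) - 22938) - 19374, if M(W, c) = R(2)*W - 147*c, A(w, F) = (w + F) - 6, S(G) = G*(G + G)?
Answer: -47400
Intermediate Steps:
S(G) = 2*G² (S(G) = G*(2*G) = 2*G²)
R(t) = 11 (R(t) = 4 - 1*(-7) = 4 + 7 = 11)
A(w, F) = -6 + F + w (A(w, F) = (F + w) - 6 = -6 + F + w)
M(W, c) = -147*c + 11*W (M(W, c) = 11*W - 147*c = -147*c + 11*W)
(M(72, A(S(-5), v(-4))) - 22938) - 19374 = ((-147*(-6 - 4 + 2*(-5)²) + 11*72) - 22938) - 19374 = ((-147*(-6 - 4 + 2*25) + 792) - 22938) - 19374 = ((-147*(-6 - 4 + 50) + 792) - 22938) - 19374 = ((-147*40 + 792) - 22938) - 19374 = ((-5880 + 792) - 22938) - 19374 = (-5088 - 22938) - 19374 = -28026 - 19374 = -47400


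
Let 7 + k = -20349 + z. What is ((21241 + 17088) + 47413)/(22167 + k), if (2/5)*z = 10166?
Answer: 42871/13613 ≈ 3.1493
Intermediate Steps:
z = 25415 (z = (5/2)*10166 = 25415)
k = 5059 (k = -7 + (-20349 + 25415) = -7 + 5066 = 5059)
((21241 + 17088) + 47413)/(22167 + k) = ((21241 + 17088) + 47413)/(22167 + 5059) = (38329 + 47413)/27226 = 85742*(1/27226) = 42871/13613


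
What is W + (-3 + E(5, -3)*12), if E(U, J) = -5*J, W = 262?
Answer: 439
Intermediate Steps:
W + (-3 + E(5, -3)*12) = 262 + (-3 - 5*(-3)*12) = 262 + (-3 + 15*12) = 262 + (-3 + 180) = 262 + 177 = 439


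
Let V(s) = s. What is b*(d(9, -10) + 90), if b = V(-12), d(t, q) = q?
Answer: -960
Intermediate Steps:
b = -12
b*(d(9, -10) + 90) = -12*(-10 + 90) = -12*80 = -960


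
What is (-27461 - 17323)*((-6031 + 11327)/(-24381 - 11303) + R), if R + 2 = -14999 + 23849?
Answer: -3534876536256/8921 ≈ -3.9624e+8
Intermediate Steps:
R = 8848 (R = -2 + (-14999 + 23849) = -2 + 8850 = 8848)
(-27461 - 17323)*((-6031 + 11327)/(-24381 - 11303) + R) = (-27461 - 17323)*((-6031 + 11327)/(-24381 - 11303) + 8848) = -44784*(5296/(-35684) + 8848) = -44784*(5296*(-1/35684) + 8848) = -44784*(-1324/8921 + 8848) = -44784*78931684/8921 = -3534876536256/8921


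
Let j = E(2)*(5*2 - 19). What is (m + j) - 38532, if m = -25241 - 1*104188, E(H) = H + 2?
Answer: -167997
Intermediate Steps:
E(H) = 2 + H
m = -129429 (m = -25241 - 104188 = -129429)
j = -36 (j = (2 + 2)*(5*2 - 19) = 4*(10 - 19) = 4*(-9) = -36)
(m + j) - 38532 = (-129429 - 36) - 38532 = -129465 - 38532 = -167997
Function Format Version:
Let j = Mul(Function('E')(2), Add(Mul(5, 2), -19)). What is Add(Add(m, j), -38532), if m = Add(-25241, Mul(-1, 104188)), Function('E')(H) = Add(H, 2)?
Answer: -167997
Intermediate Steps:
Function('E')(H) = Add(2, H)
m = -129429 (m = Add(-25241, -104188) = -129429)
j = -36 (j = Mul(Add(2, 2), Add(Mul(5, 2), -19)) = Mul(4, Add(10, -19)) = Mul(4, -9) = -36)
Add(Add(m, j), -38532) = Add(Add(-129429, -36), -38532) = Add(-129465, -38532) = -167997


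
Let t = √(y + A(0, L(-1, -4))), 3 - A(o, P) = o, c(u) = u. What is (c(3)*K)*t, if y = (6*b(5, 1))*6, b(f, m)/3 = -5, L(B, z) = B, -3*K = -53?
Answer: 53*I*√537 ≈ 1228.2*I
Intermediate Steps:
K = 53/3 (K = -⅓*(-53) = 53/3 ≈ 17.667)
b(f, m) = -15 (b(f, m) = 3*(-5) = -15)
A(o, P) = 3 - o
y = -540 (y = (6*(-15))*6 = -90*6 = -540)
t = I*√537 (t = √(-540 + (3 - 1*0)) = √(-540 + (3 + 0)) = √(-540 + 3) = √(-537) = I*√537 ≈ 23.173*I)
(c(3)*K)*t = (3*(53/3))*(I*√537) = 53*(I*√537) = 53*I*√537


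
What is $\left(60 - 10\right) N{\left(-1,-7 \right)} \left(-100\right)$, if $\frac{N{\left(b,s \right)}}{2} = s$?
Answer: $70000$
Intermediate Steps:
$N{\left(b,s \right)} = 2 s$
$\left(60 - 10\right) N{\left(-1,-7 \right)} \left(-100\right) = \left(60 - 10\right) 2 \left(-7\right) \left(-100\right) = 50 \left(-14\right) \left(-100\right) = \left(-700\right) \left(-100\right) = 70000$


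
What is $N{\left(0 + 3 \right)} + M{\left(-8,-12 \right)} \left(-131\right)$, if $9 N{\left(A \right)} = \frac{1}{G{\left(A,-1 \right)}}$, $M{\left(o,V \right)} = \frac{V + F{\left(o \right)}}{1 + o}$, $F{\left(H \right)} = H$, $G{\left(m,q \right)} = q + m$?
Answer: $- \frac{47153}{126} \approx -374.23$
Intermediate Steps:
$G{\left(m,q \right)} = m + q$
$M{\left(o,V \right)} = \frac{V + o}{1 + o}$
$N{\left(A \right)} = \frac{1}{9 \left(-1 + A\right)}$ ($N{\left(A \right)} = \frac{1}{9 \left(A - 1\right)} = \frac{1}{9 \left(-1 + A\right)}$)
$N{\left(0 + 3 \right)} + M{\left(-8,-12 \right)} \left(-131\right) = \frac{1}{9 \left(-1 + \left(0 + 3\right)\right)} + \frac{-12 - 8}{1 - 8} \left(-131\right) = \frac{1}{9 \left(-1 + 3\right)} + \frac{1}{-7} \left(-20\right) \left(-131\right) = \frac{1}{9 \cdot 2} + \left(- \frac{1}{7}\right) \left(-20\right) \left(-131\right) = \frac{1}{9} \cdot \frac{1}{2} + \frac{20}{7} \left(-131\right) = \frac{1}{18} - \frac{2620}{7} = - \frac{47153}{126}$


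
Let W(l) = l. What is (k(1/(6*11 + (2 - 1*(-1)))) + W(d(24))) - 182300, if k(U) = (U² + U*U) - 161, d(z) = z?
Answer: -868582555/4761 ≈ -1.8244e+5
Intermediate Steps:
k(U) = -161 + 2*U² (k(U) = (U² + U²) - 161 = 2*U² - 161 = -161 + 2*U²)
(k(1/(6*11 + (2 - 1*(-1)))) + W(d(24))) - 182300 = ((-161 + 2*(1/(6*11 + (2 - 1*(-1))))²) + 24) - 182300 = ((-161 + 2*(1/(66 + (2 + 1)))²) + 24) - 182300 = ((-161 + 2*(1/(66 + 3))²) + 24) - 182300 = ((-161 + 2*(1/69)²) + 24) - 182300 = ((-161 + 2*(1/4761)) + 24) - 182300 = ((-161 + 2/4761) + 24) - 182300 = (-766519/4761 + 24) - 182300 = -652255/4761 - 182300 = -868582555/4761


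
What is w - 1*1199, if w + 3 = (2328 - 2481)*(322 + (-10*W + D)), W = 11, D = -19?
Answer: -30731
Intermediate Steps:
w = -29532 (w = -3 + (2328 - 2481)*(322 + (-10*11 - 19)) = -3 - 153*(322 + (-110 - 19)) = -3 - 153*(322 - 129) = -3 - 153*193 = -3 - 29529 = -29532)
w - 1*1199 = -29532 - 1*1199 = -29532 - 1199 = -30731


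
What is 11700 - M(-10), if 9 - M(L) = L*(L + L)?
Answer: 11891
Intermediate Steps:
M(L) = 9 - 2*L² (M(L) = 9 - L*(L + L) = 9 - L*2*L = 9 - 2*L²)
11700 - M(-10) = 11700 - (9 - 2*(-10)²) = 11700 - (9 - 2*100) = 11700 - (9 - 200) = 11700 - 1*(-191) = 11700 + 191 = 11891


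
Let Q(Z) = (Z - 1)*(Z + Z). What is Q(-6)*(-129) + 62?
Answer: -10774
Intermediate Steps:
Q(Z) = 2*Z*(-1 + Z) (Q(Z) = (-1 + Z)*(2*Z) = 2*Z*(-1 + Z))
Q(-6)*(-129) + 62 = (2*(-6)*(-1 - 6))*(-129) + 62 = (2*(-6)*(-7))*(-129) + 62 = 84*(-129) + 62 = -10836 + 62 = -10774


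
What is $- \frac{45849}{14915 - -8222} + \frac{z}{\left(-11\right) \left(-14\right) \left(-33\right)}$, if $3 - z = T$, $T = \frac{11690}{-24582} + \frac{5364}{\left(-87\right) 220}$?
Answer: $- \frac{268797639867937}{135594068515290} \approx -1.9824$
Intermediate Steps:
$T = - \frac{14816852}{19604145}$ ($T = 11690 \left(- \frac{1}{24582}\right) + \frac{5364}{-19140} = - \frac{5845}{12291} + 5364 \left(- \frac{1}{19140}\right) = - \frac{5845}{12291} - \frac{447}{1595} = - \frac{14816852}{19604145} \approx -0.7558$)
$z = \frac{73629287}{19604145}$ ($z = 3 - - \frac{14816852}{19604145} = 3 + \frac{14816852}{19604145} = \frac{73629287}{19604145} \approx 3.7558$)
$- \frac{45849}{14915 - -8222} + \frac{z}{\left(-11\right) \left(-14\right) \left(-33\right)} = - \frac{45849}{14915 - -8222} + \frac{73629287}{19604145 \left(-11\right) \left(-14\right) \left(-33\right)} = - \frac{45849}{14915 + 8222} + \frac{73629287}{19604145 \cdot 154 \left(-33\right)} = - \frac{45849}{23137} + \frac{73629287}{19604145 \left(-5082\right)} = \left(-45849\right) \frac{1}{23137} + \frac{73629287}{19604145} \left(- \frac{1}{5082}\right) = - \frac{2697}{1361} - \frac{73629287}{99628264890} = - \frac{268797639867937}{135594068515290}$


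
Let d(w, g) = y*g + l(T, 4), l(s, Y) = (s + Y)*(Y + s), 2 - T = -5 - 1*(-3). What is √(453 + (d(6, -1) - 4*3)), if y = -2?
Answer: 13*√3 ≈ 22.517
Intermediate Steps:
T = 4 (T = 2 - (-5 - 1*(-3)) = 2 - (-5 + 3) = 2 - 1*(-2) = 2 + 2 = 4)
l(s, Y) = (Y + s)² (l(s, Y) = (Y + s)*(Y + s) = (Y + s)²)
d(w, g) = 64 - 2*g (d(w, g) = -2*g + (4 + 4)² = -2*g + 8² = -2*g + 64 = 64 - 2*g)
√(453 + (d(6, -1) - 4*3)) = √(453 + ((64 - 2*(-1)) - 4*3)) = √(453 + ((64 + 2) - 12)) = √(453 + (66 - 12)) = √(453 + 54) = √507 = 13*√3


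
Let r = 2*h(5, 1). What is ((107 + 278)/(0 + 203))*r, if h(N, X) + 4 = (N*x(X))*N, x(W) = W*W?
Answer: 2310/29 ≈ 79.655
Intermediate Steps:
x(W) = W**2
h(N, X) = -4 + N**2*X**2 (h(N, X) = -4 + (N*X**2)*N = -4 + N**2*X**2)
r = 42 (r = 2*(-4 + 5**2*1**2) = 2*(-4 + 25*1) = 2*(-4 + 25) = 2*21 = 42)
((107 + 278)/(0 + 203))*r = ((107 + 278)/(0 + 203))*42 = (385/203)*42 = (385*(1/203))*42 = (55/29)*42 = 2310/29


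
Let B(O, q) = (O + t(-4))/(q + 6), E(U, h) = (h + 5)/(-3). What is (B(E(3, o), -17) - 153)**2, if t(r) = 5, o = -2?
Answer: 2845969/121 ≈ 23520.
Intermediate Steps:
E(U, h) = -5/3 - h/3 (E(U, h) = (5 + h)*(-1/3) = -5/3 - h/3)
B(O, q) = (5 + O)/(6 + q) (B(O, q) = (O + 5)/(q + 6) = (5 + O)/(6 + q))
(B(E(3, o), -17) - 153)**2 = ((5 + (-5/3 - 1/3*(-2)))/(6 - 17) - 153)**2 = ((5 + (-5/3 + 2/3))/(-11) - 153)**2 = (-(5 - 1)/11 - 153)**2 = (-1/11*4 - 153)**2 = (-4/11 - 153)**2 = (-1687/11)**2 = 2845969/121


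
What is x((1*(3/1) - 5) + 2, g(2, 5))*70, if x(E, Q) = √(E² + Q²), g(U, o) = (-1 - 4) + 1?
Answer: 280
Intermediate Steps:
g(U, o) = -4 (g(U, o) = -5 + 1 = -4)
x((1*(3/1) - 5) + 2, g(2, 5))*70 = √(((1*(3/1) - 5) + 2)² + (-4)²)*70 = √(((1*(3*1) - 5) + 2)² + 16)*70 = √(((1*3 - 5) + 2)² + 16)*70 = √(((3 - 5) + 2)² + 16)*70 = √((-2 + 2)² + 16)*70 = √(0² + 16)*70 = √(0 + 16)*70 = √16*70 = 4*70 = 280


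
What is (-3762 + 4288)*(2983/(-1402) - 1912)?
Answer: -705788641/701 ≈ -1.0068e+6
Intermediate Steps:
(-3762 + 4288)*(2983/(-1402) - 1912) = 526*(2983*(-1/1402) - 1912) = 526*(-2983/1402 - 1912) = 526*(-2683607/1402) = -705788641/701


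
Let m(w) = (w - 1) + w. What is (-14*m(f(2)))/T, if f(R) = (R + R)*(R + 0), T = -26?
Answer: 105/13 ≈ 8.0769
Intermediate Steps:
f(R) = 2*R² (f(R) = (2*R)*R = 2*R²)
m(w) = -1 + 2*w (m(w) = (-1 + w) + w = -1 + 2*w)
(-14*m(f(2)))/T = -14*(-1 + 2*(2*2²))/(-26) = -14*(-1 + 2*(2*4))*(-1/26) = -14*(-1 + 2*8)*(-1/26) = -14*(-1 + 16)*(-1/26) = -14*15*(-1/26) = -210*(-1/26) = 105/13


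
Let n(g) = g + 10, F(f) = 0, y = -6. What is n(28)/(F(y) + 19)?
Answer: 2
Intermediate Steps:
n(g) = 10 + g
n(28)/(F(y) + 19) = (10 + 28)/(0 + 19) = 38/19 = (1/19)*38 = 2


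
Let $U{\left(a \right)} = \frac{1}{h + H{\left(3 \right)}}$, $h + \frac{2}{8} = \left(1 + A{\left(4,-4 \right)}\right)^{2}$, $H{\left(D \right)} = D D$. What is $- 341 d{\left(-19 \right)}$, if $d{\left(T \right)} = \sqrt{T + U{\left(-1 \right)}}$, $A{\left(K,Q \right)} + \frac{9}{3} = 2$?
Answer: $- \frac{341 i \sqrt{23135}}{35} \approx - 1481.9 i$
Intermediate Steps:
$A{\left(K,Q \right)} = -1$ ($A{\left(K,Q \right)} = -3 + 2 = -1$)
$H{\left(D \right)} = D^{2}$
$h = - \frac{1}{4}$ ($h = - \frac{1}{4} + \left(1 - 1\right)^{2} = - \frac{1}{4} + 0^{2} = - \frac{1}{4} + 0 = - \frac{1}{4} \approx -0.25$)
$U{\left(a \right)} = \frac{4}{35}$ ($U{\left(a \right)} = \frac{1}{- \frac{1}{4} + 3^{2}} = \frac{1}{- \frac{1}{4} + 9} = \frac{1}{\frac{35}{4}} = \frac{4}{35}$)
$d{\left(T \right)} = \sqrt{\frac{4}{35} + T}$ ($d{\left(T \right)} = \sqrt{T + \frac{4}{35}} = \sqrt{\frac{4}{35} + T}$)
$- 341 d{\left(-19 \right)} = - 341 \frac{\sqrt{140 + 1225 \left(-19\right)}}{35} = - 341 \frac{\sqrt{140 - 23275}}{35} = - 341 \frac{\sqrt{-23135}}{35} = - 341 \frac{i \sqrt{23135}}{35} = - \frac{341 i \sqrt{23135}}{35}$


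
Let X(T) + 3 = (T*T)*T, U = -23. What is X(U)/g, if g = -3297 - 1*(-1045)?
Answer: 6085/1126 ≈ 5.4041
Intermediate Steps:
X(T) = -3 + T**3 (X(T) = -3 + (T*T)*T = -3 + T**2*T = -3 + T**3)
g = -2252 (g = -3297 + 1045 = -2252)
X(U)/g = (-3 + (-23)**3)/(-2252) = (-3 - 12167)*(-1/2252) = -12170*(-1/2252) = 6085/1126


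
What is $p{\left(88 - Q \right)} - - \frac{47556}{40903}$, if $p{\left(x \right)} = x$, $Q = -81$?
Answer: $\frac{6960163}{40903} \approx 170.16$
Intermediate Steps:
$p{\left(88 - Q \right)} - - \frac{47556}{40903} = \left(88 - -81\right) - - \frac{47556}{40903} = \left(88 + 81\right) - \left(-47556\right) \frac{1}{40903} = 169 - - \frac{47556}{40903} = 169 + \frac{47556}{40903} = \frac{6960163}{40903}$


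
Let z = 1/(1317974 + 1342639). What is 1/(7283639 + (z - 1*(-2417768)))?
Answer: 2660613/25811689582492 ≈ 1.0308e-7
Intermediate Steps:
z = 1/2660613 ≈ 3.7585e-7
1/(7283639 + (z - 1*(-2417768))) = 1/(7283639 + (1/2660613 - 1*(-2417768))) = 1/(7283639 + (1/2660613 + 2417768)) = 1/(7283639 + 6432744971785/2660613) = 1/(25811689582492/2660613) = 2660613/25811689582492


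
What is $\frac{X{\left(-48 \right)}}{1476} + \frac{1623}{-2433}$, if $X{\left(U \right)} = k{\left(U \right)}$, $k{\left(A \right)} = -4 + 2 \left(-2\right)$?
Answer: $- \frac{201251}{299259} \approx -0.6725$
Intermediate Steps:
$k{\left(A \right)} = -8$ ($k{\left(A \right)} = -4 - 4 = -8$)
$X{\left(U \right)} = -8$
$\frac{X{\left(-48 \right)}}{1476} + \frac{1623}{-2433} = - \frac{8}{1476} + \frac{1623}{-2433} = \left(-8\right) \frac{1}{1476} + 1623 \left(- \frac{1}{2433}\right) = - \frac{2}{369} - \frac{541}{811} = - \frac{201251}{299259}$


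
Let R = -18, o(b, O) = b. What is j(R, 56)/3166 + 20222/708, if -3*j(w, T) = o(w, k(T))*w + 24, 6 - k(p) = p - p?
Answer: 15985181/560382 ≈ 28.526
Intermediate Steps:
k(p) = 6 (k(p) = 6 - (p - p) = 6 - 1*0 = 6 + 0 = 6)
j(w, T) = -8 - w**2/3 (j(w, T) = -(w*w + 24)/3 = -(w**2 + 24)/3 = -(24 + w**2)/3 = -8 - w**2/3)
j(R, 56)/3166 + 20222/708 = (-8 - 1/3*(-18)**2)/3166 + 20222/708 = (-8 - 1/3*324)*(1/3166) + 20222*(1/708) = (-8 - 108)*(1/3166) + 10111/354 = -116*1/3166 + 10111/354 = -58/1583 + 10111/354 = 15985181/560382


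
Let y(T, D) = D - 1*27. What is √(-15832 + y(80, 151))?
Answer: 2*I*√3927 ≈ 125.33*I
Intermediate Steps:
y(T, D) = -27 + D (y(T, D) = D - 27 = -27 + D)
√(-15832 + y(80, 151)) = √(-15832 + (-27 + 151)) = √(-15832 + 124) = √(-15708) = 2*I*√3927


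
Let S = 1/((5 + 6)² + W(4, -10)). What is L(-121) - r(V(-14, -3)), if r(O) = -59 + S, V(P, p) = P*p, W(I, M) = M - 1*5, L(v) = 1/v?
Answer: 756507/12826 ≈ 58.982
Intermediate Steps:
W(I, M) = -5 + M (W(I, M) = M - 5 = -5 + M)
S = 1/106 (S = 1/((5 + 6)² + (-5 - 10)) = 1/(11² - 15) = 1/(121 - 15) = 1/106 ≈ 0.0094340)
r(O) = -6253/106 (r(O) = -59 + 1/106 = -6253/106)
L(-121) - r(V(-14, -3)) = 1/(-121) - 1*(-6253/106) = -1/121 + 6253/106 = 756507/12826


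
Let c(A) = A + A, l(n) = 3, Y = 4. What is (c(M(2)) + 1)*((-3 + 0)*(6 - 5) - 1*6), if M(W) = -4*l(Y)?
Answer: 207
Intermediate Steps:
M(W) = -12 (M(W) = -4*3 = -12)
c(A) = 2*A
(c(M(2)) + 1)*((-3 + 0)*(6 - 5) - 1*6) = (2*(-12) + 1)*((-3 + 0)*(6 - 5) - 1*6) = (-24 + 1)*(-3*1 - 6) = -23*(-3 - 6) = -23*(-9) = 207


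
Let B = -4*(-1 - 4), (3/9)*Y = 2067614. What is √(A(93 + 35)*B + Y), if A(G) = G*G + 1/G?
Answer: √417953418/8 ≈ 2555.5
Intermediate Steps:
Y = 6202842 (Y = 3*2067614 = 6202842)
A(G) = 1/G + G² (A(G) = G² + 1/G = 1/G + G²)
B = 20 (B = -4*(-5) = 20)
√(A(93 + 35)*B + Y) = √(((1 + (93 + 35)³)/(93 + 35))*20 + 6202842) = √(((1 + 128³)/128)*20 + 6202842) = √(((1 + 2097152)/128)*20 + 6202842) = √(((1/128)*2097153)*20 + 6202842) = √((2097153/128)*20 + 6202842) = √(10485765/32 + 6202842) = √(208976709/32) = √417953418/8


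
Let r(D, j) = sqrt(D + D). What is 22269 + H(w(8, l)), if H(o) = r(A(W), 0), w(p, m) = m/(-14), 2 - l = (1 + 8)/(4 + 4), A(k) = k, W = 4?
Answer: 22269 + 2*sqrt(2) ≈ 22272.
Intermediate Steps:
l = 7/8 (l = 2 - (1 + 8)/(4 + 4) = 2 - 9/8 = 7/8 ≈ 0.87500)
w(p, m) = -m/14 (w(p, m) = m*(-1/14) = -m/14)
r(D, j) = sqrt(2)*sqrt(D) (r(D, j) = sqrt(2*D) = sqrt(2)*sqrt(D))
H(o) = 2*sqrt(2) (H(o) = sqrt(2)*sqrt(4) = sqrt(2)*2 = 2*sqrt(2))
22269 + H(w(8, l)) = 22269 + 2*sqrt(2)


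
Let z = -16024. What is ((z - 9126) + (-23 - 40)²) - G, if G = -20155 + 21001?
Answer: -22027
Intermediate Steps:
G = 846
((z - 9126) + (-23 - 40)²) - G = ((-16024 - 9126) + (-23 - 40)²) - 1*846 = (-25150 + (-63)²) - 846 = (-25150 + 3969) - 846 = -21181 - 846 = -22027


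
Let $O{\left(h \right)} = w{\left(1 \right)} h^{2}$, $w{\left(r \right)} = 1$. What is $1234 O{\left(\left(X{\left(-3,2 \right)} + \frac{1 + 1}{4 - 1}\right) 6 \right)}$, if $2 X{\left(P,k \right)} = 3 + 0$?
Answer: $208546$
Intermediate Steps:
$X{\left(P,k \right)} = \frac{3}{2}$ ($X{\left(P,k \right)} = \frac{3 + 0}{2} = \frac{1}{2} \cdot 3 = \frac{3}{2}$)
$O{\left(h \right)} = h^{2}$ ($O{\left(h \right)} = 1 h^{2} = h^{2}$)
$1234 O{\left(\left(X{\left(-3,2 \right)} + \frac{1 + 1}{4 - 1}\right) 6 \right)} = 1234 \left(\left(\frac{3}{2} + \frac{1 + 1}{4 - 1}\right) 6\right)^{2} = 1234 \left(\left(\frac{3}{2} + \frac{2}{3}\right) 6\right)^{2} = 1234 \left(\frac{13}{6} \cdot 6\right)^{2} = 1234 \cdot 13^{2} = 1234 \cdot 169 = 208546$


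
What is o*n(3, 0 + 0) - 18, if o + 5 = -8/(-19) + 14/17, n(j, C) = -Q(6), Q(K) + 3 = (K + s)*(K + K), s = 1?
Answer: 92439/323 ≈ 286.19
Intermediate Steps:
Q(K) = -3 + 2*K*(1 + K) (Q(K) = -3 + (K + 1)*(K + K) = -3 + (1 + K)*(2*K) = -3 + 2*K*(1 + K))
n(j, C) = -81 (n(j, C) = -(-3 + 2*6 + 2*6**2) = -(-3 + 12 + 2*36) = -(-3 + 12 + 72) = -1*81 = -81)
o = -1213/323 (o = -5 + (-8/(-19) + 14/17) = -5 + (-8*(-1/19) + 14*(1/17)) = -5 + (8/19 + 14/17) = -5 + 402/323 = -1213/323 ≈ -3.7554)
o*n(3, 0 + 0) - 18 = -1213/323*(-81) - 18 = 98253/323 - 18 = 92439/323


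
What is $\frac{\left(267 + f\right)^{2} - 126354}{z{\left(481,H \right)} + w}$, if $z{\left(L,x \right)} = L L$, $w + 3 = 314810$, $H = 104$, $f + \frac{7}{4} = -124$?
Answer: $- \frac{1702439}{8738688} \approx -0.19482$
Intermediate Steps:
$f = - \frac{503}{4}$ ($f = - \frac{7}{4} - 124 = - \frac{503}{4} \approx -125.75$)
$w = 314807$ ($w = -3 + 314810 = 314807$)
$z{\left(L,x \right)} = L^{2}$
$\frac{\left(267 + f\right)^{2} - 126354}{z{\left(481,H \right)} + w} = \frac{\left(267 - \frac{503}{4}\right)^{2} - 126354}{481^{2} + 314807} = \frac{\left(\frac{565}{4}\right)^{2} - 126354}{231361 + 314807} = \frac{\frac{319225}{16} - 126354}{546168} = \left(- \frac{1702439}{16}\right) \frac{1}{546168} = - \frac{1702439}{8738688}$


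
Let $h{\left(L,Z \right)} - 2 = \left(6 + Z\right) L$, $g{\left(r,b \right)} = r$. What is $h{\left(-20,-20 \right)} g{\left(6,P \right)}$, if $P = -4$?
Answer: $1692$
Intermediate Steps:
$h{\left(L,Z \right)} = 2 + L \left(6 + Z\right)$ ($h{\left(L,Z \right)} = 2 + \left(6 + Z\right) L = 2 + L \left(6 + Z\right)$)
$h{\left(-20,-20 \right)} g{\left(6,P \right)} = \left(2 + 6 \left(-20\right) - -400\right) 6 = \left(2 - 120 + 400\right) 6 = 282 \cdot 6 = 1692$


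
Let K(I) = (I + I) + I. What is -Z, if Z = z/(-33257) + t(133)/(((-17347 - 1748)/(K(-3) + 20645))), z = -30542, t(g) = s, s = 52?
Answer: 523939642/9478245 ≈ 55.278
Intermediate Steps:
t(g) = 52
K(I) = 3*I (K(I) = 2*I + I = 3*I)
Z = -523939642/9478245 (Z = -30542/(-33257) + 52/(((-17347 - 1748)/(3*(-3) + 20645))) = -30542*(-1/33257) + 52/((-19095/(-9 + 20645))) = 30542/33257 + 52/((-19095/20636)) = 30542/33257 + 52/((-19095*1/20636)) = 30542/33257 + 52/(-285/308) = 30542/33257 + 52*(-308/285) = 30542/33257 - 16016/285 = -523939642/9478245 ≈ -55.278)
-Z = -1*(-523939642/9478245) = 523939642/9478245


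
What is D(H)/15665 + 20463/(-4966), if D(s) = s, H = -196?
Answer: -24732787/5984030 ≈ -4.1331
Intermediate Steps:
D(H)/15665 + 20463/(-4966) = -196/15665 + 20463/(-4966) = -196*1/15665 + 20463*(-1/4966) = -196/15665 - 20463/4966 = -24732787/5984030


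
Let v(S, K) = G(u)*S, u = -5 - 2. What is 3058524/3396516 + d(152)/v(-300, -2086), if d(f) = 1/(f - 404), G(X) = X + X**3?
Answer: 6744045136957/7489317780000 ≈ 0.90049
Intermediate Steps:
u = -7
d(f) = 1/(-404 + f)
v(S, K) = -350*S (v(S, K) = (-7 + (-7)**3)*S = (-7 - 343)*S = -350*S)
3058524/3396516 + d(152)/v(-300, -2086) = 3058524/3396516 + 1/((-404 + 152)*((-350*(-300)))) = 3058524*(1/3396516) + 1/(-252*105000) = 254877/283043 - 1/252*1/105000 = 254877/283043 - 1/26460000 = 6744045136957/7489317780000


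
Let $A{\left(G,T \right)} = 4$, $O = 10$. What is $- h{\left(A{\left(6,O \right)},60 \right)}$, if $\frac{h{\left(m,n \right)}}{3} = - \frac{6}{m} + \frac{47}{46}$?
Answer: $\frac{33}{23} \approx 1.4348$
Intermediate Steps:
$h{\left(m,n \right)} = \frac{141}{46} - \frac{18}{m}$ ($h{\left(m,n \right)} = 3 \left(- \frac{6}{m} + \frac{47}{46}\right) = 3 \left(\frac{47}{46} - \frac{6}{m}\right) = \frac{141}{46} - \frac{18}{m}$)
$- h{\left(A{\left(6,O \right)},60 \right)} = - (\frac{141}{46} - \frac{18}{4}) = - (\frac{141}{46} - \frac{9}{2}) = \left(-1\right) \left(- \frac{33}{23}\right) = \frac{33}{23}$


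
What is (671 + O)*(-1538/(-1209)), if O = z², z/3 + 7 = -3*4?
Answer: 6028960/1209 ≈ 4986.7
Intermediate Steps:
z = -57 (z = -21 + 3*(-3*4) = -21 + 3*(-12) = -21 - 36 = -57)
O = 3249 (O = (-57)² = 3249)
(671 + O)*(-1538/(-1209)) = (671 + 3249)*(-1538/(-1209)) = 3920*(-1538*(-1/1209)) = 3920*(1538/1209) = 6028960/1209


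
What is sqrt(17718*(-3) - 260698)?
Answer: 2*I*sqrt(78463) ≈ 560.22*I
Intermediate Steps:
sqrt(17718*(-3) - 260698) = sqrt(-53154 - 260698) = sqrt(-313852) = 2*I*sqrt(78463)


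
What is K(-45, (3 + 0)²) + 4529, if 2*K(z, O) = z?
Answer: 9013/2 ≈ 4506.5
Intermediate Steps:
K(z, O) = z/2
K(-45, (3 + 0)²) + 4529 = (½)*(-45) + 4529 = -45/2 + 4529 = 9013/2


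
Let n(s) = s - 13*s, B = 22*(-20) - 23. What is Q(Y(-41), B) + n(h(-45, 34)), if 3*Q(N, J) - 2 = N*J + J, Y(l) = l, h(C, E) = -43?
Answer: 6690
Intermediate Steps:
B = -463 (B = -440 - 23 = -463)
Q(N, J) = ⅔ + J/3 + J*N/3 (Q(N, J) = ⅔ + (N*J + J)/3 = ⅔ + (J*N + J)/3 = ⅔ + (J + J*N)/3 = ⅔ + (J/3 + J*N/3) = ⅔ + J/3 + J*N/3)
n(s) = -12*s
Q(Y(-41), B) + n(h(-45, 34)) = (⅔ + (⅓)*(-463) + (⅓)*(-463)*(-41)) - 12*(-43) = (⅔ - 463/3 + 18983/3) + 516 = 6174 + 516 = 6690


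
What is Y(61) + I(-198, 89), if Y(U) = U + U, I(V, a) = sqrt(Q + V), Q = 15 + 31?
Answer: 122 + 2*I*sqrt(38) ≈ 122.0 + 12.329*I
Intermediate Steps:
Q = 46
I(V, a) = sqrt(46 + V)
Y(U) = 2*U
Y(61) + I(-198, 89) = 2*61 + sqrt(46 - 198) = 122 + sqrt(-152) = 122 + 2*I*sqrt(38)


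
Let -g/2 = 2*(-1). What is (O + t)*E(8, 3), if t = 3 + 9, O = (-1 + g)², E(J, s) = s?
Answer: 63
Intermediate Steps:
g = 4 (g = -4*(-1) = -2*(-2) = 4)
O = 9 (O = (-1 + 4)² = 3² = 9)
t = 12
(O + t)*E(8, 3) = (9 + 12)*3 = 21*3 = 63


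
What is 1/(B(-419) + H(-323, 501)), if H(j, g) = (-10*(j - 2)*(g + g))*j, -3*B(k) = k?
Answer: -3/3155548081 ≈ -9.5071e-10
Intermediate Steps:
B(k) = -k/3
H(j, g) = -20*g*j*(-2 + j) (H(j, g) = (-10*(-2 + j)*2*g)*j = (-20*g*(-2 + j))*j = -20*g*j*(-2 + j))
1/(B(-419) + H(-323, 501)) = 1/(-⅓*(-419) + 20*501*(-323)*(2 - 1*(-323))) = 1/(419/3 + 20*501*(-323)*(2 + 323)) = 1/(419/3 + 20*501*(-323)*325) = 1/(419/3 - 1051849500) = 1/(-3155548081/3) = -3/3155548081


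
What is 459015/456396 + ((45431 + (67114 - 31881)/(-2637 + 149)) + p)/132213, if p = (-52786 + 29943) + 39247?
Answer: 18432458664581/12510801088152 ≈ 1.4733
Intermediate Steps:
p = 16404 (p = -22843 + 39247 = 16404)
459015/456396 + ((45431 + (67114 - 31881)/(-2637 + 149)) + p)/132213 = 459015/456396 + ((45431 + (67114 - 31881)/(-2637 + 149)) + 16404)/132213 = 459015*(1/456396) + ((45431 + 35233/(-2488)) + 16404)*(1/132213) = 153005/152132 + ((45431 + 35233*(-1/2488)) + 16404)*(1/132213) = 153005/152132 + ((45431 - 35233/2488) + 16404)*(1/132213) = 153005/152132 + (112997095/2488 + 16404)*(1/132213) = 153005/152132 + (153810247/2488)*(1/132213) = 153005/152132 + 153810247/328945944 = 18432458664581/12510801088152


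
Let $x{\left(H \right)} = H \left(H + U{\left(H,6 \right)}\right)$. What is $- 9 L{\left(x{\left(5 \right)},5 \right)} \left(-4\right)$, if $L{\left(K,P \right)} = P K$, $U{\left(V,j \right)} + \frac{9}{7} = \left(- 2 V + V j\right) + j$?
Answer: $\frac{187200}{7} \approx 26743.0$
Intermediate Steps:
$U{\left(V,j \right)} = - \frac{9}{7} + j - 2 V + V j$ ($U{\left(V,j \right)} = - \frac{9}{7} + \left(\left(- 2 V + V j\right) + j\right) = - \frac{9}{7} + \left(j - 2 V + V j\right) = - \frac{9}{7} + j - 2 V + V j$)
$x{\left(H \right)} = H \left(\frac{33}{7} + 5 H\right)$ ($x{\left(H \right)} = H \left(H + \left(- \frac{9}{7} + 6 - 2 H + H 6\right)\right) = H \left(H + \left(- \frac{9}{7} + 6 - 2 H + 6 H\right)\right) = H \left(H + \left(\frac{33}{7} + 4 H\right)\right) = H \left(\frac{33}{7} + 5 H\right)$)
$L{\left(K,P \right)} = K P$
$- 9 L{\left(x{\left(5 \right)},5 \right)} \left(-4\right) = - 9 \cdot \frac{1}{7} \cdot 5 \left(33 + 35 \cdot 5\right) 5 \left(-4\right) = - 9 \cdot \frac{1}{7} \cdot 5 \left(33 + 175\right) 5 \left(-4\right) = - 9 \cdot \frac{1}{7} \cdot 5 \cdot 208 \cdot 5 \left(-4\right) = - 9 \cdot \frac{1040}{7} \cdot 5 \left(-4\right) = \left(-9\right) \frac{5200}{7} \left(-4\right) = \left(- \frac{46800}{7}\right) \left(-4\right) = \frac{187200}{7}$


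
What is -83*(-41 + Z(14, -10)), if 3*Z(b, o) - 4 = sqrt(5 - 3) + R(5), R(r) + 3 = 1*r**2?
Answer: 8051/3 - 83*sqrt(2)/3 ≈ 2644.5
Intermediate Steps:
R(r) = -3 + r**2 (R(r) = -3 + 1*r**2 = -3 + r**2)
Z(b, o) = 26/3 + sqrt(2)/3 (Z(b, o) = 4/3 + (sqrt(5 - 3) + (-3 + 5**2))/3 = 4/3 + (sqrt(2) + (-3 + 25))/3 = 4/3 + (sqrt(2) + 22)/3 = 4/3 + (22 + sqrt(2))/3 = 4/3 + (22/3 + sqrt(2)/3) = 26/3 + sqrt(2)/3)
-83*(-41 + Z(14, -10)) = -83*(-41 + (26/3 + sqrt(2)/3)) = -83*(-97/3 + sqrt(2)/3) = 8051/3 - 83*sqrt(2)/3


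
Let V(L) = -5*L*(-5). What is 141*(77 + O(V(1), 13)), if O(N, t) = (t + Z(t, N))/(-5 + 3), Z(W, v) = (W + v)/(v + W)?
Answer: 9870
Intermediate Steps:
V(L) = 25*L
Z(W, v) = 1 (Z(W, v) = (W + v)/(W + v) = 1)
O(N, t) = -1/2 - t/2 (O(N, t) = (t + 1)/(-5 + 3) = (1 + t)/(-2) = (1 + t)*(-1/2) = -1/2 - t/2)
141*(77 + O(V(1), 13)) = 141*(77 + (-1/2 - 1/2*13)) = 141*(77 + (-1/2 - 13/2)) = 141*(77 - 7) = 141*70 = 9870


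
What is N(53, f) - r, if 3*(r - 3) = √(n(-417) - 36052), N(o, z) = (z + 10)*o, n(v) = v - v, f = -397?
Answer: -20514 - 2*I*√9013/3 ≈ -20514.0 - 63.291*I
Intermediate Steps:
n(v) = 0
N(o, z) = o*(10 + z) (N(o, z) = (10 + z)*o = o*(10 + z))
r = 3 + 2*I*√9013/3 (r = 3 + √(0 - 36052)/3 = 3 + √(-36052)/3 = 3 + (2*I*√9013)/3 = 3 + 2*I*√9013/3 ≈ 3.0 + 63.291*I)
N(53, f) - r = 53*(10 - 397) - (3 + 2*I*√9013/3) = 53*(-387) + (-3 - 2*I*√9013/3) = -20511 + (-3 - 2*I*√9013/3) = -20514 - 2*I*√9013/3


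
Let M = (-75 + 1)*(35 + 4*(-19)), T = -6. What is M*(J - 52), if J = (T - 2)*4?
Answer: -254856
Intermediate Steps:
M = 3034 (M = -74*(35 - 76) = -74*(-41) = 3034)
J = -32 (J = (-6 - 2)*4 = -8*4 = -32)
M*(J - 52) = 3034*(-32 - 52) = 3034*(-84) = -254856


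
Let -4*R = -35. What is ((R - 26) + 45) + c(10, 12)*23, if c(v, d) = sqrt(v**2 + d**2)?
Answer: 111/4 + 46*sqrt(61) ≈ 387.02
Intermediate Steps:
c(v, d) = sqrt(d**2 + v**2)
R = 35/4 (R = -1/4*(-35) = 35/4 ≈ 8.7500)
((R - 26) + 45) + c(10, 12)*23 = ((35/4 - 26) + 45) + sqrt(12**2 + 10**2)*23 = (-69/4 + 45) + sqrt(144 + 100)*23 = 111/4 + sqrt(244)*23 = 111/4 + (2*sqrt(61))*23 = 111/4 + 46*sqrt(61)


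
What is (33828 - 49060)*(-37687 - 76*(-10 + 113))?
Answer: 693284480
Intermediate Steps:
(33828 - 49060)*(-37687 - 76*(-10 + 113)) = -15232*(-37687 - 76*103) = -15232*(-37687 - 7828) = -15232*(-45515) = 693284480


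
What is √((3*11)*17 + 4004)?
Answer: √4565 ≈ 67.565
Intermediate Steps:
√((3*11)*17 + 4004) = √(33*17 + 4004) = √(561 + 4004) = √4565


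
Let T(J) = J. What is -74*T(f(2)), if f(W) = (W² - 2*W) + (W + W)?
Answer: -296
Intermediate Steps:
f(W) = W² (f(W) = (W² - 2*W) + 2*W = W²)
-74*T(f(2)) = -74*2² = -74*4 = -296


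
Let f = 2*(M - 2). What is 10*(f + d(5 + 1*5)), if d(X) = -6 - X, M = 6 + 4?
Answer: 0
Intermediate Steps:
M = 10
f = 16 (f = 2*(10 - 2) = 2*8 = 16)
10*(f + d(5 + 1*5)) = 10*(16 + (-6 - (5 + 1*5))) = 10*(16 + (-6 - (5 + 5))) = 10*(16 + (-6 - 1*10)) = 10*(16 + (-6 - 10)) = 10*(16 - 16) = 10*0 = 0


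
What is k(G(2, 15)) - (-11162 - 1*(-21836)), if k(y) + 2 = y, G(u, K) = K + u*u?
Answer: -10657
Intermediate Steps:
G(u, K) = K + u²
k(y) = -2 + y
k(G(2, 15)) - (-11162 - 1*(-21836)) = (-2 + (15 + 2²)) - (-11162 - 1*(-21836)) = (-2 + (15 + 4)) - (-11162 + 21836) = (-2 + 19) - 1*10674 = 17 - 10674 = -10657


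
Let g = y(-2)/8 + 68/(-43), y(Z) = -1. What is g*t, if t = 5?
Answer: -2935/344 ≈ -8.5320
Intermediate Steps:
g = -587/344 (g = -1/8 + 68/(-43) = -1*⅛ + 68*(-1/43) = -⅛ - 68/43 = -587/344 ≈ -1.7064)
g*t = -587/344*5 = -2935/344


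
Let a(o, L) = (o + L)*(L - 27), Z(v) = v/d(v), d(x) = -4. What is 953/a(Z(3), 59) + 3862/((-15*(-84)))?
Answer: 2099887/587160 ≈ 3.5763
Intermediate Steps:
Z(v) = -v/4 (Z(v) = v/(-4) = v*(-¼) = -v/4)
a(o, L) = (-27 + L)*(L + o) (a(o, L) = (L + o)*(-27 + L) = (-27 + L)*(L + o))
953/a(Z(3), 59) + 3862/((-15*(-84))) = 953/(59² - 27*59 - (-27)*3/4 + 59*(-¼*3)) + 3862/((-15*(-84))) = 953/(3481 - 1593 - 27*(-¾) + 59*(-¾)) + 3862/1260 = 953/(3481 - 1593 + 81/4 - 177/4) + 3862*(1/1260) = 953/1864 + 1931/630 = 2099887/587160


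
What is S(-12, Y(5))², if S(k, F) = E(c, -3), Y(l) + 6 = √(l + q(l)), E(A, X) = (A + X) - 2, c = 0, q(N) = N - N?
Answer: 25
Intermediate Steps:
q(N) = 0
E(A, X) = -2 + A + X
Y(l) = -6 + √l (Y(l) = -6 + √(l + 0) = -6 + √l)
S(k, F) = -5 (S(k, F) = -2 + 0 - 3 = -5)
S(-12, Y(5))² = (-5)² = 25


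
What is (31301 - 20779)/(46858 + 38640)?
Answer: 5261/42749 ≈ 0.12307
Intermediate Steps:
(31301 - 20779)/(46858 + 38640) = 10522/85498 = 10522*(1/85498) = 5261/42749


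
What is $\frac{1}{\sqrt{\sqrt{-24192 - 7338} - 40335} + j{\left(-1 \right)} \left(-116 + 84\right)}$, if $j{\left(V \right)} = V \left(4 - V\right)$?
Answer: $\frac{1}{160 + \sqrt{-40335 + i \sqrt{31530}}} \approx 0.0024281 - 0.0030394 i$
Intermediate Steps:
$\frac{1}{\sqrt{\sqrt{-24192 - 7338} - 40335} + j{\left(-1 \right)} \left(-116 + 84\right)} = \frac{1}{\sqrt{\sqrt{-24192 - 7338} - 40335} + - (4 - -1) \left(-116 + 84\right)} = \frac{1}{\sqrt{\sqrt{-31530} - 40335} + - (4 + 1) \left(-32\right)} = \frac{1}{\sqrt{i \sqrt{31530} - 40335} + \left(-1\right) 5 \left(-32\right)} = \frac{1}{\sqrt{-40335 + i \sqrt{31530}} - -160} = \frac{1}{\sqrt{-40335 + i \sqrt{31530}} + 160} = \frac{1}{160 + \sqrt{-40335 + i \sqrt{31530}}}$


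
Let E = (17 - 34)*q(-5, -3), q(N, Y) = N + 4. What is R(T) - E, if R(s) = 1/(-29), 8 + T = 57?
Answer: -494/29 ≈ -17.034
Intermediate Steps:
T = 49 (T = -8 + 57 = 49)
R(s) = -1/29
q(N, Y) = 4 + N
E = 17 (E = (17 - 34)*(4 - 5) = -17*(-1) = 17)
R(T) - E = -1/29 - 1*17 = -1/29 - 17 = -494/29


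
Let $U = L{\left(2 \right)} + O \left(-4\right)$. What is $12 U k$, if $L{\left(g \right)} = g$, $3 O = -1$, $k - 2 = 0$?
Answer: $80$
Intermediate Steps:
$k = 2$ ($k = 2 + 0 = 2$)
$O = - \frac{1}{3}$ ($O = \frac{1}{3} \left(-1\right) = - \frac{1}{3} \approx -0.33333$)
$U = \frac{10}{3}$ ($U = 2 - - \frac{4}{3} = 2 + \frac{4}{3} = \frac{10}{3} \approx 3.3333$)
$12 U k = 12 \cdot \frac{10}{3} \cdot 2 = 40 \cdot 2 = 80$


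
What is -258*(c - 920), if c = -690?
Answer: 415380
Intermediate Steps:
-258*(c - 920) = -258*(-690 - 920) = -258*(-1610) = 415380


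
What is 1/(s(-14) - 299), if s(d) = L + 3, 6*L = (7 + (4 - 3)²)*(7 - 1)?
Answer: -1/288 ≈ -0.0034722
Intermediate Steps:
L = 8 (L = ((7 + (4 - 3)²)*(7 - 1))/6 = ((7 + 1²)*6)/6 = ((7 + 1)*6)/6 = (8*6)/6 = (⅙)*48 = 8)
s(d) = 11 (s(d) = 8 + 3 = 11)
1/(s(-14) - 299) = 1/(11 - 299) = 1/(-288) = -1/288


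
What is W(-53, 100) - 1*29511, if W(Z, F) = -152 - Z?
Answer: -29610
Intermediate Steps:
W(-53, 100) - 1*29511 = (-152 - 1*(-53)) - 1*29511 = (-152 + 53) - 29511 = -99 - 29511 = -29610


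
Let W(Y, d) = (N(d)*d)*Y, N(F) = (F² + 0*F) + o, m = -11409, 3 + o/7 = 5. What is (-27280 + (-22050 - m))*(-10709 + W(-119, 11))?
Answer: 7107305504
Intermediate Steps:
o = 14 (o = -21 + 7*5 = -21 + 35 = 14)
N(F) = 14 + F² (N(F) = (F² + 0*F) + 14 = (F² + 0) + 14 = F² + 14 = 14 + F²)
W(Y, d) = Y*d*(14 + d²) (W(Y, d) = ((14 + d²)*d)*Y = (d*(14 + d²))*Y = Y*d*(14 + d²))
(-27280 + (-22050 - m))*(-10709 + W(-119, 11)) = (-27280 + (-22050 - 1*(-11409)))*(-10709 - 119*11*(14 + 11²)) = (-27280 + (-22050 + 11409))*(-10709 - 119*11*(14 + 121)) = (-27280 - 10641)*(-10709 - 119*11*135) = -37921*(-10709 - 176715) = -37921*(-187424) = 7107305504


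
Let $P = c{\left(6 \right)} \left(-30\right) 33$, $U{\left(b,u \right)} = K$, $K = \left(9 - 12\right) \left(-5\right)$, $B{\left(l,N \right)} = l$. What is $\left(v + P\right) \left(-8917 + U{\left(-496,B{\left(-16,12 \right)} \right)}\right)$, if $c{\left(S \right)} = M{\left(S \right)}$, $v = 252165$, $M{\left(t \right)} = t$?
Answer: $-2191894950$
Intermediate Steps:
$c{\left(S \right)} = S$
$K = 15$ ($K = \left(-3\right) \left(-5\right) = 15$)
$U{\left(b,u \right)} = 15$
$P = -5940$ ($P = 6 \left(-30\right) 33 = \left(-180\right) 33 = -5940$)
$\left(v + P\right) \left(-8917 + U{\left(-496,B{\left(-16,12 \right)} \right)}\right) = \left(252165 - 5940\right) \left(-8917 + 15\right) = 246225 \left(-8902\right) = -2191894950$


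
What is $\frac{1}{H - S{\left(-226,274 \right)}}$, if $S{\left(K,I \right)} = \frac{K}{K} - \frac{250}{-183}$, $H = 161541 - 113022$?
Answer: $\frac{183}{8878544} \approx 2.0611 \cdot 10^{-5}$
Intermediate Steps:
$H = 48519$
$S{\left(K,I \right)} = \frac{433}{183}$ ($S{\left(K,I \right)} = 1 - - \frac{250}{183} = 1 + \frac{250}{183} = \frac{433}{183}$)
$\frac{1}{H - S{\left(-226,274 \right)}} = \frac{1}{48519 - \frac{433}{183}} = \frac{1}{\frac{8878544}{183}} = \frac{183}{8878544}$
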